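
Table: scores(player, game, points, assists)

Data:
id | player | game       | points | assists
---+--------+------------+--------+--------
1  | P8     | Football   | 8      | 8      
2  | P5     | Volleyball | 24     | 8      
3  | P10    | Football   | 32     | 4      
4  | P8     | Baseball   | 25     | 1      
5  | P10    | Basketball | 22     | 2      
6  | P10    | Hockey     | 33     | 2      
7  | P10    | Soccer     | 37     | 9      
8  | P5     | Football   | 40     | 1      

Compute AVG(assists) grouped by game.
SELECT game, AVG(assists) as result
FROM scores
GROUP BY game

Result:
  Baseball: 1.00
  Basketball: 2.00
  Football: 4.33
  Hockey: 2.00
  Soccer: 9.00
  Volleyball: 8.00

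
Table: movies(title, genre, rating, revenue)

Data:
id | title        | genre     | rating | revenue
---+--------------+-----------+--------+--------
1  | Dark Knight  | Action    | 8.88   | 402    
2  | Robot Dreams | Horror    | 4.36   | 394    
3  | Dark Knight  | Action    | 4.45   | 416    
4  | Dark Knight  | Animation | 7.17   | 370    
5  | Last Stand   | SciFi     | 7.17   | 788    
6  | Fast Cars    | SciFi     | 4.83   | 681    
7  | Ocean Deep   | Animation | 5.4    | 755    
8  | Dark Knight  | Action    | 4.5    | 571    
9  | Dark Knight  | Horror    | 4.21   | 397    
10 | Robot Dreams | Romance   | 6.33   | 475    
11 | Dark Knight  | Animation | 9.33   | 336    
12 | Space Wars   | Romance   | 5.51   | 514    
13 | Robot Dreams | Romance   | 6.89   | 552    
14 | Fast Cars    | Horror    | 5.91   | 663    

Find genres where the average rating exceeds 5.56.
SELECT genre, AVG(rating)
FROM movies
GROUP BY genre
HAVING AVG(rating) > 5.56

Result:
  Action: avg=5.94
  Animation: avg=7.30
  Romance: avg=6.24
  SciFi: avg=6.00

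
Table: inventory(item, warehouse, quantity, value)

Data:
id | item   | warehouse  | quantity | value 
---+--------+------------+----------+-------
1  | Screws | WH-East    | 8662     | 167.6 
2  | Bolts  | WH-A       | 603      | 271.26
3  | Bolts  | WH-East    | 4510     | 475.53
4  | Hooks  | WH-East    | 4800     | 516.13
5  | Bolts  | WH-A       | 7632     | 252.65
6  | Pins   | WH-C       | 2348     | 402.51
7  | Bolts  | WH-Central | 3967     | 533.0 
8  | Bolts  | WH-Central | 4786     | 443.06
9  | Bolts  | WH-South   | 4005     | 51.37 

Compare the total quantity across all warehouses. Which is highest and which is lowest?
SELECT warehouse, SUM(quantity)
FROM inventory
GROUP BY warehouse
ORDER BY SUM(quantity)

All groups:
  WH-C: 2348
  WH-South: 4005
  WH-A: 8235
  WH-Central: 8753
  WH-East: 17972

Highest: WH-East (17972)
Lowest: WH-C (2348)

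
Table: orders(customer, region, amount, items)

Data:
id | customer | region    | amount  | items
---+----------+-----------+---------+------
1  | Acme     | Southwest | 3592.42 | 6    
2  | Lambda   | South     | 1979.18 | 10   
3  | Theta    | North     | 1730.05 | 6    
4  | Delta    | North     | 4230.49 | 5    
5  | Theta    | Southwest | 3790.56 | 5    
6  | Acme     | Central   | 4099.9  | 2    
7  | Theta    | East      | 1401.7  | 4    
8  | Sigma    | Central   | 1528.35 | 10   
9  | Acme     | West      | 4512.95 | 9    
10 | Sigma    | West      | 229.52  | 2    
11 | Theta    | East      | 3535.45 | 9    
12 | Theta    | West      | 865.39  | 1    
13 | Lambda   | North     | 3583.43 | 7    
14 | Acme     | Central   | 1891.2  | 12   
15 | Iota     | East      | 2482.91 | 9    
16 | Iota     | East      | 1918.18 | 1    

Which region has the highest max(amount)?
SELECT region, MAX(amount) as val
FROM orders
GROUP BY region
ORDER BY val DESC
LIMIT 1

Result: West with max(amount) = 4512.95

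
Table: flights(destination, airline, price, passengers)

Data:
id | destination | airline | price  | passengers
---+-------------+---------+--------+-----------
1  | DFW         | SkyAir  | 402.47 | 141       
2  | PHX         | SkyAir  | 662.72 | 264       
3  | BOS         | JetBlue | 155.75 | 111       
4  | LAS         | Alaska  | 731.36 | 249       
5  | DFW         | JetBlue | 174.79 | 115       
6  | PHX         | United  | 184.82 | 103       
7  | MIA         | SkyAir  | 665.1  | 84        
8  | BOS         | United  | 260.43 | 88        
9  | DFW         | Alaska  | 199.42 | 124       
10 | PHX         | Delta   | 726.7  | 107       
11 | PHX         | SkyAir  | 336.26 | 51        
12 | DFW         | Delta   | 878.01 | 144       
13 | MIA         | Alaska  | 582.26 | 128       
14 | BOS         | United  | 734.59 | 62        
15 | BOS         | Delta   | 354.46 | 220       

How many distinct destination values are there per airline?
SELECT airline, COUNT(DISTINCT destination)
FROM flights
GROUP BY airline

Result:
  Alaska: 3 distinct
  Delta: 3 distinct
  JetBlue: 2 distinct
  SkyAir: 3 distinct
  United: 2 distinct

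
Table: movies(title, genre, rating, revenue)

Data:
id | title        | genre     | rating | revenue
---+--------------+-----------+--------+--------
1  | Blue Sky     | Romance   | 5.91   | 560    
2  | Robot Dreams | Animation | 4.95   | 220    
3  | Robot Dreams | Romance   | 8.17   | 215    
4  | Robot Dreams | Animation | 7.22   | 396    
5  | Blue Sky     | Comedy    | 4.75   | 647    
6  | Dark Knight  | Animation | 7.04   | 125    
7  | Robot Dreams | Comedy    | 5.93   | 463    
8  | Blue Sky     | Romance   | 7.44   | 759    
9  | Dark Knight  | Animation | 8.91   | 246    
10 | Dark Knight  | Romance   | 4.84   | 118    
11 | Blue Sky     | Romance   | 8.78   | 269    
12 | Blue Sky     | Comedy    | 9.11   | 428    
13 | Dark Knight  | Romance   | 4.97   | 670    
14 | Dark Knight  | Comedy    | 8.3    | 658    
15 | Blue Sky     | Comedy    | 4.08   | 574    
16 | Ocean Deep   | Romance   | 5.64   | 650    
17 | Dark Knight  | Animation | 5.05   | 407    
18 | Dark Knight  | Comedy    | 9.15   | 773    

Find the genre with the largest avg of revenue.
SELECT genre, AVG(revenue) as val
FROM movies
GROUP BY genre
ORDER BY val DESC
LIMIT 1

Result: Comedy with avg(revenue) = 590.50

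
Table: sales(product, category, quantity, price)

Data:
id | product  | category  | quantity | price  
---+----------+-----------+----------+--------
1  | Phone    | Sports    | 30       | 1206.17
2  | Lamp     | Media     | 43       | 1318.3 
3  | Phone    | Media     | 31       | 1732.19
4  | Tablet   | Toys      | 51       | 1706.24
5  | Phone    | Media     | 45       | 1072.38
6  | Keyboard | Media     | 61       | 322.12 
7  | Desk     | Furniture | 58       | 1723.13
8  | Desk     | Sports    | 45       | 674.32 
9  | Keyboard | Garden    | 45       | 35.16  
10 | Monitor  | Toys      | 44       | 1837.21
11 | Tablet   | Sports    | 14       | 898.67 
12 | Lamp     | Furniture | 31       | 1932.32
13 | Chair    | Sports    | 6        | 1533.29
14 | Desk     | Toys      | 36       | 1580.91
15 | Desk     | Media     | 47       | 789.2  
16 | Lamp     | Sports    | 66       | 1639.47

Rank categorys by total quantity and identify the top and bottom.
SELECT category, SUM(quantity)
FROM sales
GROUP BY category
ORDER BY SUM(quantity)

All groups:
  Garden: 45
  Furniture: 89
  Toys: 131
  Sports: 161
  Media: 227

Highest: Media (227)
Lowest: Garden (45)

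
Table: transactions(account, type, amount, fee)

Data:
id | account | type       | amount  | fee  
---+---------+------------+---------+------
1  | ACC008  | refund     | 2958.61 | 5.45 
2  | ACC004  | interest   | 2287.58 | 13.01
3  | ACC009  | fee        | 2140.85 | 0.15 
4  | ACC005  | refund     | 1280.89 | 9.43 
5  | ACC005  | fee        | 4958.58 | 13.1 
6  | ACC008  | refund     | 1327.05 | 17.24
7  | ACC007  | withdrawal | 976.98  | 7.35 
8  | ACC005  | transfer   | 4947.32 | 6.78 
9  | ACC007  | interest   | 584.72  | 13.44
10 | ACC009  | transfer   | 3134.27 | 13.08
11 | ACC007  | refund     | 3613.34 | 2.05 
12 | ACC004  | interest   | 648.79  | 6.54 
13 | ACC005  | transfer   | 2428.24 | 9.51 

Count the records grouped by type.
SELECT type, COUNT(*) as count
FROM transactions
GROUP BY type

Result:
  fee: 2
  interest: 3
  refund: 4
  transfer: 3
  withdrawal: 1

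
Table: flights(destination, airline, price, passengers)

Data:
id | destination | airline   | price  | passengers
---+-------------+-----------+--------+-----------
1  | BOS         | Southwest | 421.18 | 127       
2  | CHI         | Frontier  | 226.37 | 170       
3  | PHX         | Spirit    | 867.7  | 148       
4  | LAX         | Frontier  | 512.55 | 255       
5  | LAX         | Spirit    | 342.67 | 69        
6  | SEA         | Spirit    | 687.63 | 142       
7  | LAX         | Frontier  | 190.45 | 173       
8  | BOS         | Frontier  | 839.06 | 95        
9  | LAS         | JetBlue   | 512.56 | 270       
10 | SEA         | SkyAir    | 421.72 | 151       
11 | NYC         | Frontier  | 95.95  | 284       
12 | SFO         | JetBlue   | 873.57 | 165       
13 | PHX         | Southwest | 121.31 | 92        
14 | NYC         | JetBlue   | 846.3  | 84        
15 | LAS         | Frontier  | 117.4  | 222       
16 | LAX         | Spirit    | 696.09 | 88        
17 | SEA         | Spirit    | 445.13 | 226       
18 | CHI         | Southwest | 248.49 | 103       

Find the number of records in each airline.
SELECT airline, COUNT(*) as count
FROM flights
GROUP BY airline

Result:
  Frontier: 6
  JetBlue: 3
  SkyAir: 1
  Southwest: 3
  Spirit: 5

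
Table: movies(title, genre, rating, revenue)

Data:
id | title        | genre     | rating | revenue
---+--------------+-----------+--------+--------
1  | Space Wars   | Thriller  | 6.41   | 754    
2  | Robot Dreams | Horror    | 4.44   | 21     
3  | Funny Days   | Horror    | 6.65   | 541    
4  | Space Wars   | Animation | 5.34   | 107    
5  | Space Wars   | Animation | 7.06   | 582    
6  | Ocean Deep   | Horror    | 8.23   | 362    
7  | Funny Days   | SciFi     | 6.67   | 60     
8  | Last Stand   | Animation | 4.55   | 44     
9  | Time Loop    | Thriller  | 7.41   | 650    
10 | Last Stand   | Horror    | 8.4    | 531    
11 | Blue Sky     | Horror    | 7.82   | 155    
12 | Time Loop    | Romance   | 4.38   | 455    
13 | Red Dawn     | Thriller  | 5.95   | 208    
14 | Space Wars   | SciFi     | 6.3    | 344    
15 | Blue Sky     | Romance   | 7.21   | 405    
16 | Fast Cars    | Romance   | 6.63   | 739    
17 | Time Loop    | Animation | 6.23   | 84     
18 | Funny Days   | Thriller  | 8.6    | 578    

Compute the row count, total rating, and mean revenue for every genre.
SELECT genre,
       COUNT(*) as cnt,
       SUM(rating) as total_rating,
       AVG(revenue) as avg_revenue
FROM movies
GROUP BY genre

Result:
  Animation: 4 records, 23.18 total rating, 204.25 avg revenue
  Horror: 5 records, 35.54 total rating, 322.00 avg revenue
  Romance: 3 records, 18.22 total rating, 533.00 avg revenue
  SciFi: 2 records, 12.97 total rating, 202.00 avg revenue
  Thriller: 4 records, 28.37 total rating, 547.50 avg revenue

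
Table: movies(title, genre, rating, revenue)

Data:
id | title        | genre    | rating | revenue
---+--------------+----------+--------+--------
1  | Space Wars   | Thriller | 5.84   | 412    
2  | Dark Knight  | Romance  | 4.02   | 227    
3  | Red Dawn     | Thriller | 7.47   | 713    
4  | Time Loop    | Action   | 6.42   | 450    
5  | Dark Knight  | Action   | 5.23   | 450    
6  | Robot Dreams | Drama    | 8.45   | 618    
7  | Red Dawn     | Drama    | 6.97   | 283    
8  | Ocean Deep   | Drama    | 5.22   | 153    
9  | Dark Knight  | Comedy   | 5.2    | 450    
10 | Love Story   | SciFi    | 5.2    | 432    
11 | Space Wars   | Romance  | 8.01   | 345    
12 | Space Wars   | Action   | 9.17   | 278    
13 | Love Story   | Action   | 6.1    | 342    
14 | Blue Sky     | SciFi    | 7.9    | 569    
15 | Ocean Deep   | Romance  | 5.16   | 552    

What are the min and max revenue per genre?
SELECT genre, MIN(revenue), MAX(revenue)
FROM movies
GROUP BY genre

Result:
  Action: min=278, max=450
  Comedy: min=450, max=450
  Drama: min=153, max=618
  Romance: min=227, max=552
  SciFi: min=432, max=569
  Thriller: min=412, max=713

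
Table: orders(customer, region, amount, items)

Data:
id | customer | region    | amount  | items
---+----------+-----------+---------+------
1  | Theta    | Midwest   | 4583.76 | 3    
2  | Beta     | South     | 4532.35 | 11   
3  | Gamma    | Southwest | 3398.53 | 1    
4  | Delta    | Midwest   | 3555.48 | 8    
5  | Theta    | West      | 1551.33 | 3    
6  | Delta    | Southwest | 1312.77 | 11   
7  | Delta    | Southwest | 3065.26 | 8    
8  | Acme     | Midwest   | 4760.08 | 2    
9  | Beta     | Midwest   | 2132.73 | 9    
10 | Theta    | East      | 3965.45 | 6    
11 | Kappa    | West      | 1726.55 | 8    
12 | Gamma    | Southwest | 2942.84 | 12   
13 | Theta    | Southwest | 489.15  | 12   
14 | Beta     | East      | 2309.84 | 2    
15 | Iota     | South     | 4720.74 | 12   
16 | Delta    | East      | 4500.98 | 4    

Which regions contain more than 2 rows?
SELECT region, COUNT(*) as cnt
FROM orders
GROUP BY region
HAVING COUNT(*) > 2

Result:
  East: 3
  Midwest: 4
  Southwest: 5

Note: HAVING filters groups after aggregation, WHERE filters rows before.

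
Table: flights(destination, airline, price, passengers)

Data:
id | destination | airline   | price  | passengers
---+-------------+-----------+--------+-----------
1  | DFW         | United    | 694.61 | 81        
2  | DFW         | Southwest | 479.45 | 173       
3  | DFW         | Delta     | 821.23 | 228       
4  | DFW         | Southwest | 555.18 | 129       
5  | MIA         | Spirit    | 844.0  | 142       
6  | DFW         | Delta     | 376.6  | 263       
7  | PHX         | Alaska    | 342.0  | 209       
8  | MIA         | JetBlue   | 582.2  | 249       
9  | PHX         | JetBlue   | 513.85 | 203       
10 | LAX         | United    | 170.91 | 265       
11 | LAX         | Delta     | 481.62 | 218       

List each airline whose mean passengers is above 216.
SELECT airline, AVG(passengers)
FROM flights
GROUP BY airline
HAVING AVG(passengers) > 216

Result:
  Delta: avg=236.33
  JetBlue: avg=226.00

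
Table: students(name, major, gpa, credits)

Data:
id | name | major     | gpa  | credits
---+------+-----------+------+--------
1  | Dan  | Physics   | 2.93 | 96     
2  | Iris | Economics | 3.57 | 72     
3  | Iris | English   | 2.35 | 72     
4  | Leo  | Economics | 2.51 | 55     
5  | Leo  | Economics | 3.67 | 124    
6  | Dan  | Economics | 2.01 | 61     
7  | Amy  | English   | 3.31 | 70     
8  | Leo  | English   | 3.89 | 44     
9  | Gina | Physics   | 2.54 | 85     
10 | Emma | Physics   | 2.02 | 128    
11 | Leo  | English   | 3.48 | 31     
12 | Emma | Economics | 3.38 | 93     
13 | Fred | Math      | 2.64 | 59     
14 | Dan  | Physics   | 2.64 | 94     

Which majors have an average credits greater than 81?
SELECT major, AVG(credits)
FROM students
GROUP BY major
HAVING AVG(credits) > 81

Result:
  Physics: avg=100.75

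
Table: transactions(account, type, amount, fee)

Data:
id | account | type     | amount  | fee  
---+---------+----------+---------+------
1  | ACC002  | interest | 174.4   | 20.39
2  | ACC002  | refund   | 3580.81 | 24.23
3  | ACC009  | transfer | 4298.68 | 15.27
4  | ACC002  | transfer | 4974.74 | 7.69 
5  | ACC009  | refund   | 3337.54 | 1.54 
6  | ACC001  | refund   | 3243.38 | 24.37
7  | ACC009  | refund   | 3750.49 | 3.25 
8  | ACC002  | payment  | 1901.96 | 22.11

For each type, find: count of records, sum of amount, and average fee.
SELECT type,
       COUNT(*) as cnt,
       SUM(amount) as total_amount,
       AVG(fee) as avg_fee
FROM transactions
GROUP BY type

Result:
  interest: 1 records, 174.40 total amount, 20.39 avg fee
  payment: 1 records, 1901.96 total amount, 22.11 avg fee
  refund: 4 records, 13912.22 total amount, 13.35 avg fee
  transfer: 2 records, 9273.42 total amount, 11.48 avg fee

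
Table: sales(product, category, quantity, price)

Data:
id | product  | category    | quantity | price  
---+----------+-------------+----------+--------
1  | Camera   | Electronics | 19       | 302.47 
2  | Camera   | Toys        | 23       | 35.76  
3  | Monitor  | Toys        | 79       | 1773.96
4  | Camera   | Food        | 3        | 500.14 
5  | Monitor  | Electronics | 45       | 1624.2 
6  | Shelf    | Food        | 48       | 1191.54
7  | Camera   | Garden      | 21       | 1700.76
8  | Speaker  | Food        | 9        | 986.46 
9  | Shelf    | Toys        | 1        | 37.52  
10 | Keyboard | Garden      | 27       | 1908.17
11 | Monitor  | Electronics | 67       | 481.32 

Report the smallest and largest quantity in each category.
SELECT category, MIN(quantity), MAX(quantity)
FROM sales
GROUP BY category

Result:
  Electronics: min=19, max=67
  Food: min=3, max=48
  Garden: min=21, max=27
  Toys: min=1, max=79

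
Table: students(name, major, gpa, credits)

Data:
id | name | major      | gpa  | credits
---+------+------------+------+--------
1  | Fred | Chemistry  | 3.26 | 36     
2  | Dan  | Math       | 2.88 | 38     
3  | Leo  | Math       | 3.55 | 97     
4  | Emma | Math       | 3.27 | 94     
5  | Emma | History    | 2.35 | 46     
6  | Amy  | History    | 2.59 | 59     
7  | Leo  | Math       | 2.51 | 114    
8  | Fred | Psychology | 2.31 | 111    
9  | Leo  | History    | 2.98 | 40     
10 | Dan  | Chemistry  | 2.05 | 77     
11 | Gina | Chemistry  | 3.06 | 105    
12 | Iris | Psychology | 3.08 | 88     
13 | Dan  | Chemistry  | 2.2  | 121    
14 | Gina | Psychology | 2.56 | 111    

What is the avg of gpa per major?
SELECT major, AVG(gpa) as result
FROM students
GROUP BY major

Result:
  Chemistry: 2.64
  History: 2.64
  Math: 3.05
  Psychology: 2.65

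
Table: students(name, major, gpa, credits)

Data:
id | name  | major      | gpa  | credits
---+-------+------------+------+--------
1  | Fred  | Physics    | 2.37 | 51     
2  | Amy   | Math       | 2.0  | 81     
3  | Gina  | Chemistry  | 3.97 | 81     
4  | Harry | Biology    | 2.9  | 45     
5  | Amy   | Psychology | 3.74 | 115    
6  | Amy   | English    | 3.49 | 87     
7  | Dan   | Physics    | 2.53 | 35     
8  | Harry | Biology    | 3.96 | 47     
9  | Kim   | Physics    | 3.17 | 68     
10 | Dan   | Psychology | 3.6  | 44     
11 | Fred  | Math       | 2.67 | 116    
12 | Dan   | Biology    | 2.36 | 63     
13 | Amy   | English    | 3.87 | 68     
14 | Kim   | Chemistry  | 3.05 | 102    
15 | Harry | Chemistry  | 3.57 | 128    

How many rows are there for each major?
SELECT major, COUNT(*) as count
FROM students
GROUP BY major

Result:
  Biology: 3
  Chemistry: 3
  English: 2
  Math: 2
  Physics: 3
  Psychology: 2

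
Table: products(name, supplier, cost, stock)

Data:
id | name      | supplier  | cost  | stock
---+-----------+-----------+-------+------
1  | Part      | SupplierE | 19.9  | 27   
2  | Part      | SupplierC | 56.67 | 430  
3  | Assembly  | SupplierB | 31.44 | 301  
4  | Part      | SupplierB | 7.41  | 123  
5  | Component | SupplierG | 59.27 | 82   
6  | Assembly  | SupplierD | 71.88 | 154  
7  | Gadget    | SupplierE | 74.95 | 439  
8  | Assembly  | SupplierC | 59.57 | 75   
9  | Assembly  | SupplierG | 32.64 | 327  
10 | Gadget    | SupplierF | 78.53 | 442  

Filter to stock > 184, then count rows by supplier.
SELECT supplier, COUNT(*)
FROM products
WHERE stock > 184
GROUP BY supplier

Note: WHERE filters rows before grouping.

Result:
  SupplierB: 1
  SupplierC: 1
  SupplierE: 1
  SupplierF: 1
  SupplierG: 1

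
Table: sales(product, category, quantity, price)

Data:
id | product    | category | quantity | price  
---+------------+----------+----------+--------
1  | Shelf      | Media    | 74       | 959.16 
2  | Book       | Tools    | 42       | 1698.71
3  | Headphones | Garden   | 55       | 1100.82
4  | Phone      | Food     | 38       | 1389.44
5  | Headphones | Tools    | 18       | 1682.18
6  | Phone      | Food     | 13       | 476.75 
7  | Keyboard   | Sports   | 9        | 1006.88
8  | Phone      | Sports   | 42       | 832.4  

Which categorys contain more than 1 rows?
SELECT category, COUNT(*) as cnt
FROM sales
GROUP BY category
HAVING COUNT(*) > 1

Result:
  Food: 2
  Sports: 2
  Tools: 2

Note: HAVING filters groups after aggregation, WHERE filters rows before.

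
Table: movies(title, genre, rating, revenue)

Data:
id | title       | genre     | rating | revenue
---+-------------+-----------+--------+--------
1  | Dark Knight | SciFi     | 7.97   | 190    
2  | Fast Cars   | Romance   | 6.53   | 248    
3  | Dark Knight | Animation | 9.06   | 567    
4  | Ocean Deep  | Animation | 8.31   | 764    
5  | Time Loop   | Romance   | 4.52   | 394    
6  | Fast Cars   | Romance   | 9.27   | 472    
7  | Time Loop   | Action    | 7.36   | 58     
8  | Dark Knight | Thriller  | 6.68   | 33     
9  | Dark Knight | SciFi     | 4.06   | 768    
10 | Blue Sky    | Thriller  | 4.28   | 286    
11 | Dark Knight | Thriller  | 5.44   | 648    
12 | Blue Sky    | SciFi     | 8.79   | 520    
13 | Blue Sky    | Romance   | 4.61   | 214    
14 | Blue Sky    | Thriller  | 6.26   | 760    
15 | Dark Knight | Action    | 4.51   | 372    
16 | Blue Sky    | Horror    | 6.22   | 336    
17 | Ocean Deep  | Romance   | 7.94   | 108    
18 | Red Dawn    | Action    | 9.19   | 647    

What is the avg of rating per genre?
SELECT genre, AVG(rating) as result
FROM movies
GROUP BY genre

Result:
  Action: 7.02
  Animation: 8.69
  Horror: 6.22
  Romance: 6.57
  SciFi: 6.94
  Thriller: 5.67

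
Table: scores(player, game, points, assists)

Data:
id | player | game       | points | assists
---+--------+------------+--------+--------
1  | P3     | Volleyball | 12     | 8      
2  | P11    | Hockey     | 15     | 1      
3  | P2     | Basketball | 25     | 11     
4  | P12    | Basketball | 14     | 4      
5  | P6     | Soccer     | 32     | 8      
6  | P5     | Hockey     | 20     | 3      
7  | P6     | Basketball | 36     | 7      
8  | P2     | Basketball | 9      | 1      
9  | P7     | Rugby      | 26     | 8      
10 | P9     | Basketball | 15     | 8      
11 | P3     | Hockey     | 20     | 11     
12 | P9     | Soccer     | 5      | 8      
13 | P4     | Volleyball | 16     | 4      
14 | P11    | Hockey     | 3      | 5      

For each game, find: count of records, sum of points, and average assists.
SELECT game,
       COUNT(*) as cnt,
       SUM(points) as total_points,
       AVG(assists) as avg_assists
FROM scores
GROUP BY game

Result:
  Basketball: 5 records, 99 total points, 6.20 avg assists
  Hockey: 4 records, 58 total points, 5.00 avg assists
  Rugby: 1 records, 26 total points, 8.00 avg assists
  Soccer: 2 records, 37 total points, 8.00 avg assists
  Volleyball: 2 records, 28 total points, 6.00 avg assists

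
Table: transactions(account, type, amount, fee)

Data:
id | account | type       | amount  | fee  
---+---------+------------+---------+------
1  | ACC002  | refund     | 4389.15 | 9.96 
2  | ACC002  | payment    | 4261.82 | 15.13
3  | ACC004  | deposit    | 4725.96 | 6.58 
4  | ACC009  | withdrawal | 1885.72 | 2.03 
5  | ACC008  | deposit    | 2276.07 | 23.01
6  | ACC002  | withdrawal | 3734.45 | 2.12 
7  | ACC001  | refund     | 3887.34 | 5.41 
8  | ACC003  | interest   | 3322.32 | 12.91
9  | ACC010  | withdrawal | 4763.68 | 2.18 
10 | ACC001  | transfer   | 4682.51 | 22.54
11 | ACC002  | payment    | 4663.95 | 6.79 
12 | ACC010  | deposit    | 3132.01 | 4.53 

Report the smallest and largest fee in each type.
SELECT type, MIN(fee), MAX(fee)
FROM transactions
GROUP BY type

Result:
  deposit: min=4.53, max=23.01
  interest: min=12.91, max=12.91
  payment: min=6.79, max=15.13
  refund: min=5.41, max=9.96
  transfer: min=22.54, max=22.54
  withdrawal: min=2.03, max=2.18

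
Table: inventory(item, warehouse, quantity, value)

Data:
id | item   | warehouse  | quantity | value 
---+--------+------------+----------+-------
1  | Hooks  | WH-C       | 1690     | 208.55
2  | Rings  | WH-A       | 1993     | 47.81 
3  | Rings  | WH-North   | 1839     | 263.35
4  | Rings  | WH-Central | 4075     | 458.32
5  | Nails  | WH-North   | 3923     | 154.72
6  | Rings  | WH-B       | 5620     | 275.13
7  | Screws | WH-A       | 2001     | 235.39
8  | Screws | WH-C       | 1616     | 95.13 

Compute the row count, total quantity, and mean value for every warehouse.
SELECT warehouse,
       COUNT(*) as cnt,
       SUM(quantity) as total_quantity,
       AVG(value) as avg_value
FROM inventory
GROUP BY warehouse

Result:
  WH-A: 2 records, 3994 total quantity, 141.60 avg value
  WH-B: 1 records, 5620 total quantity, 275.13 avg value
  WH-C: 2 records, 3306 total quantity, 151.84 avg value
  WH-Central: 1 records, 4075 total quantity, 458.32 avg value
  WH-North: 2 records, 5762 total quantity, 209.04 avg value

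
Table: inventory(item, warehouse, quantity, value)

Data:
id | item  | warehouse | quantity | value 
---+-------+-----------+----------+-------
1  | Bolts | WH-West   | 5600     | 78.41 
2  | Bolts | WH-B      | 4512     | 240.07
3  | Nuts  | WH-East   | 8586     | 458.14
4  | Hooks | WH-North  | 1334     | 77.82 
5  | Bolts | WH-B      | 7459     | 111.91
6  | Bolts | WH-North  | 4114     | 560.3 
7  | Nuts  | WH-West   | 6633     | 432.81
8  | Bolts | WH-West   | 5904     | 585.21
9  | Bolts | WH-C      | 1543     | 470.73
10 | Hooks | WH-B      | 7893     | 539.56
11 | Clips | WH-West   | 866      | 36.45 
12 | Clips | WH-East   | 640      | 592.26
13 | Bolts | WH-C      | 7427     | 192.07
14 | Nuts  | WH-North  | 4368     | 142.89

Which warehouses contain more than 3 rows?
SELECT warehouse, COUNT(*) as cnt
FROM inventory
GROUP BY warehouse
HAVING COUNT(*) > 3

Result:
  WH-West: 4

Note: HAVING filters groups after aggregation, WHERE filters rows before.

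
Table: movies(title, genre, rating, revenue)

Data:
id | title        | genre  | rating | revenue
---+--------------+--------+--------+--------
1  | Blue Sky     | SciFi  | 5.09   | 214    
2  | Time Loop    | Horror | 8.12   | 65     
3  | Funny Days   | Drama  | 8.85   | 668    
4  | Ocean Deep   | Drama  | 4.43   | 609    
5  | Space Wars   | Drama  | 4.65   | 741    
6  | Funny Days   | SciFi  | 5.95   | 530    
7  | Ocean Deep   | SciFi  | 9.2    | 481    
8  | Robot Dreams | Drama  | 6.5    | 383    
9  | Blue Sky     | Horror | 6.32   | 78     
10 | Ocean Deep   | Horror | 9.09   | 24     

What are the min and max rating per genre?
SELECT genre, MIN(rating), MAX(rating)
FROM movies
GROUP BY genre

Result:
  Drama: min=4.43, max=8.85
  Horror: min=6.32, max=9.09
  SciFi: min=5.09, max=9.20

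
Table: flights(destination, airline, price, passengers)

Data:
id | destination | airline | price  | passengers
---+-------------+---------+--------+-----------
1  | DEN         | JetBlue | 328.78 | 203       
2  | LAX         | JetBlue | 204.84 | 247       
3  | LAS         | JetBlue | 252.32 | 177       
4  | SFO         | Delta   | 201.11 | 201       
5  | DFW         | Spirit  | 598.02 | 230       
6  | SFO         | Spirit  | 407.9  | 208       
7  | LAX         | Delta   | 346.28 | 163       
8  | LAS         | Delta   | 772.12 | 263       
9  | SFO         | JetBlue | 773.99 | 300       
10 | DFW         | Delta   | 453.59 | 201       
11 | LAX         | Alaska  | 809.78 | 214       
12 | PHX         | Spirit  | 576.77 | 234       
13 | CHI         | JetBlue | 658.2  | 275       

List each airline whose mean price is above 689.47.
SELECT airline, AVG(price)
FROM flights
GROUP BY airline
HAVING AVG(price) > 689.47

Result:
  Alaska: avg=809.78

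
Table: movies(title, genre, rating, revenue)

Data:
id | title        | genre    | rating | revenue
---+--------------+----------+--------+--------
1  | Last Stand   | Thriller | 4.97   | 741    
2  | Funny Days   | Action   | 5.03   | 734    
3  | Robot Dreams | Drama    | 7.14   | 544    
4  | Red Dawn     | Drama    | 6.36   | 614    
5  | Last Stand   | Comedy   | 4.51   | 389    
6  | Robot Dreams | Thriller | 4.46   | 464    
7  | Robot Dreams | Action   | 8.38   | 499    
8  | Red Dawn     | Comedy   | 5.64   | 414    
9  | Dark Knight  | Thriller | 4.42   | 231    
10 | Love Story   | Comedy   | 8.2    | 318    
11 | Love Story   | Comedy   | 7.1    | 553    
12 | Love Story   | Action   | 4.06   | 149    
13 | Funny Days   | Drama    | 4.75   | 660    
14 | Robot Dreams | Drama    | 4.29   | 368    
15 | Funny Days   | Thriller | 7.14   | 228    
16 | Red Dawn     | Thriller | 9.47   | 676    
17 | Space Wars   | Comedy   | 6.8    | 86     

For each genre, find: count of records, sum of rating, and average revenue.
SELECT genre,
       COUNT(*) as cnt,
       SUM(rating) as total_rating,
       AVG(revenue) as avg_revenue
FROM movies
GROUP BY genre

Result:
  Action: 3 records, 17.47 total rating, 460.67 avg revenue
  Comedy: 5 records, 32.25 total rating, 352.00 avg revenue
  Drama: 4 records, 22.54 total rating, 546.50 avg revenue
  Thriller: 5 records, 30.46 total rating, 468.00 avg revenue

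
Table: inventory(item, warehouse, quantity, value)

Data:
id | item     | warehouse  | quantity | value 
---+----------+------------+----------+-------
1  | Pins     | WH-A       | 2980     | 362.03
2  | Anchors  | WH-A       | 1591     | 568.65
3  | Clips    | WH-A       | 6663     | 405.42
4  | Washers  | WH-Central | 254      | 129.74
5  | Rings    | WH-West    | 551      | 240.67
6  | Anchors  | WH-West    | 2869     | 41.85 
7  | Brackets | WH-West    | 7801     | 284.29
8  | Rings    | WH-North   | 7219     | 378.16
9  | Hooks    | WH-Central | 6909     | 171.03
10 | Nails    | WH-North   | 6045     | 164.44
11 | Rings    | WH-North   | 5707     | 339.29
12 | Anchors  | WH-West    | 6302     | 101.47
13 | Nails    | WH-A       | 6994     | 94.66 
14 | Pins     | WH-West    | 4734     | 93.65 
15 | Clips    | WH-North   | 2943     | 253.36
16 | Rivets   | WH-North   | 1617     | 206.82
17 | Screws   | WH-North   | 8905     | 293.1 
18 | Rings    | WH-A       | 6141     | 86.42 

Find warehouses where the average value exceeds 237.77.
SELECT warehouse, AVG(value)
FROM inventory
GROUP BY warehouse
HAVING AVG(value) > 237.77

Result:
  WH-A: avg=303.44
  WH-North: avg=272.53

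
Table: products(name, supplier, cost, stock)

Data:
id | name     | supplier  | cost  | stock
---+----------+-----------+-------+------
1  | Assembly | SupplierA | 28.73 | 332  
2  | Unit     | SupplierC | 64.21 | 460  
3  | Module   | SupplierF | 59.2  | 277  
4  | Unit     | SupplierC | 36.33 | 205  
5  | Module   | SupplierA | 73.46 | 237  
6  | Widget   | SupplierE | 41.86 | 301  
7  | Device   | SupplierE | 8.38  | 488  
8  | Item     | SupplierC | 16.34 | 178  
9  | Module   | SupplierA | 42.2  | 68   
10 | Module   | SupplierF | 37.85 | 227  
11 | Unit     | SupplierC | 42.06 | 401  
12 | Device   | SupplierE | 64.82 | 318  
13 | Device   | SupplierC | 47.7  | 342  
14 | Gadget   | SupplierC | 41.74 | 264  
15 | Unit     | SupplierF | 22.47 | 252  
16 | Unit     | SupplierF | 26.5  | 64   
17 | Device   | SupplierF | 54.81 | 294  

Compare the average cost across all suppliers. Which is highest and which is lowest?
SELECT supplier, AVG(cost)
FROM products
GROUP BY supplier
ORDER BY AVG(cost)

All groups:
  SupplierE: 38.35
  SupplierF: 40.17
  SupplierC: 41.40
  SupplierA: 48.13

Highest: SupplierA (48.13)
Lowest: SupplierE (38.35)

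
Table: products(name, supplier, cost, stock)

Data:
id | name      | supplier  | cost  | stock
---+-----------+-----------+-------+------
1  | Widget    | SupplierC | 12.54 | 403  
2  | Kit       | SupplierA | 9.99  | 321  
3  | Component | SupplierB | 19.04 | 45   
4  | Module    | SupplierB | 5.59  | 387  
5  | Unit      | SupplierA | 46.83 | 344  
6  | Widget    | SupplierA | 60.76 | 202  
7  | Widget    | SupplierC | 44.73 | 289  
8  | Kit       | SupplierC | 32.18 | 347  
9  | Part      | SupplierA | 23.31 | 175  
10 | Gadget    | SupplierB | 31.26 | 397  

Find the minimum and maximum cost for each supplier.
SELECT supplier, MIN(cost), MAX(cost)
FROM products
GROUP BY supplier

Result:
  SupplierA: min=9.99, max=60.76
  SupplierB: min=5.59, max=31.26
  SupplierC: min=12.54, max=44.73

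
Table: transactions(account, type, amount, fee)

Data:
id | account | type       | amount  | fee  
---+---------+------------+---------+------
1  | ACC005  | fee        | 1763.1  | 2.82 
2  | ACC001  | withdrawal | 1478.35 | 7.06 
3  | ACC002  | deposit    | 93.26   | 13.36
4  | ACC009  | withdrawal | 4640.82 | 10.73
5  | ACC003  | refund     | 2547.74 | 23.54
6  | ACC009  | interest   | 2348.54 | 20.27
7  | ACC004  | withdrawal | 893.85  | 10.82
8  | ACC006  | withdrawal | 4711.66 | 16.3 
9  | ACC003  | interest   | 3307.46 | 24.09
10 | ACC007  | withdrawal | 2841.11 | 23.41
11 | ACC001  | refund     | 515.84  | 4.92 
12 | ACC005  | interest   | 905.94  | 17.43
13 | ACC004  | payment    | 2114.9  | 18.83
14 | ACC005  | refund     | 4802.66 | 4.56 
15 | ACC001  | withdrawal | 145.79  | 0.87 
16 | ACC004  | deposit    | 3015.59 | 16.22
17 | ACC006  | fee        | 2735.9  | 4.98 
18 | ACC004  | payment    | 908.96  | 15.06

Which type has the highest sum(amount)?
SELECT type, SUM(amount) as val
FROM transactions
GROUP BY type
ORDER BY val DESC
LIMIT 1

Result: withdrawal with sum(amount) = 14711.58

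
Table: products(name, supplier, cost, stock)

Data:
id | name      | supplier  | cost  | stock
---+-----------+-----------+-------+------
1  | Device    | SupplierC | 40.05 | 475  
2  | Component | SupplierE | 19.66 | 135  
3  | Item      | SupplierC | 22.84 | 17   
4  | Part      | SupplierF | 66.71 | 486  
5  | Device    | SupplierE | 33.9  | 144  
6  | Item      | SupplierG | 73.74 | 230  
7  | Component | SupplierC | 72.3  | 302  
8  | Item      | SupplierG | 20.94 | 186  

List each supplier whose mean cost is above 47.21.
SELECT supplier, AVG(cost)
FROM products
GROUP BY supplier
HAVING AVG(cost) > 47.21

Result:
  SupplierF: avg=66.71
  SupplierG: avg=47.34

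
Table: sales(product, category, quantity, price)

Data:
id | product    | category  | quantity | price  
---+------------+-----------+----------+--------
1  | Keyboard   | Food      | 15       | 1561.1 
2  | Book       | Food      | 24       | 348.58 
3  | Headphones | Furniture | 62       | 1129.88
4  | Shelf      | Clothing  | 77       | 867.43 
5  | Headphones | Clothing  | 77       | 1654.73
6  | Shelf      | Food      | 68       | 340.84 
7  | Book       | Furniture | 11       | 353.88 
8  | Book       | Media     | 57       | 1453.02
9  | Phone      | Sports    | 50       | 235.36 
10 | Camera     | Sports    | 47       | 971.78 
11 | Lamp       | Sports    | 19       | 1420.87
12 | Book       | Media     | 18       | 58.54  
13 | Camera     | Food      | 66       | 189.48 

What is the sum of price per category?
SELECT category, SUM(price) as result
FROM sales
GROUP BY category

Result:
  Clothing: 2522.16
  Food: 2440.00
  Furniture: 1483.76
  Media: 1511.56
  Sports: 2628.01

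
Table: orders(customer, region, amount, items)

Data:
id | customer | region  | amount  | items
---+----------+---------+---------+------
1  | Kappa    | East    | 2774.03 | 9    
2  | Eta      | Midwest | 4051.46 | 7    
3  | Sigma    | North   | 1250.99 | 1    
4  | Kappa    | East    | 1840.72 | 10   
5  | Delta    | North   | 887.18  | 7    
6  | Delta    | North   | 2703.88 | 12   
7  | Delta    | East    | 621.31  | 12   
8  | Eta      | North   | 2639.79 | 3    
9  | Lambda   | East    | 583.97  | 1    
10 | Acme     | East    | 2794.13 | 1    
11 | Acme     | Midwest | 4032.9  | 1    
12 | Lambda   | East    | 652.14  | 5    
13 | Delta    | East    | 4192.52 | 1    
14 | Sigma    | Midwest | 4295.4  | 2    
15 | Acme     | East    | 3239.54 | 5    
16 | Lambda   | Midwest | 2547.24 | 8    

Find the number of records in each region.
SELECT region, COUNT(*) as count
FROM orders
GROUP BY region

Result:
  East: 8
  Midwest: 4
  North: 4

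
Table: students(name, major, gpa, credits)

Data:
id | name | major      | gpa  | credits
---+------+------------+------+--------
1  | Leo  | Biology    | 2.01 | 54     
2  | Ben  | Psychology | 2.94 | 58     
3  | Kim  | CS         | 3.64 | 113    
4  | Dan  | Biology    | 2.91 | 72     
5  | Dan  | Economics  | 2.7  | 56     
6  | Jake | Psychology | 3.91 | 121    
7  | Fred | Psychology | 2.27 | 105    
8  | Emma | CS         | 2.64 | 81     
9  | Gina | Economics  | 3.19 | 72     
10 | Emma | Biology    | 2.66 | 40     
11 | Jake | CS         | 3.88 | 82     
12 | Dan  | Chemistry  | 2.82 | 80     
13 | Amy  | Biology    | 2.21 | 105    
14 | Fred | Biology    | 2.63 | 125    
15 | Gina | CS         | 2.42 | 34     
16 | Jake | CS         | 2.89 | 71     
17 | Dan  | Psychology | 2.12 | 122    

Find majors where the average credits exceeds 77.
SELECT major, AVG(credits)
FROM students
GROUP BY major
HAVING AVG(credits) > 77

Result:
  Biology: avg=79.20
  Chemistry: avg=80.00
  Psychology: avg=101.50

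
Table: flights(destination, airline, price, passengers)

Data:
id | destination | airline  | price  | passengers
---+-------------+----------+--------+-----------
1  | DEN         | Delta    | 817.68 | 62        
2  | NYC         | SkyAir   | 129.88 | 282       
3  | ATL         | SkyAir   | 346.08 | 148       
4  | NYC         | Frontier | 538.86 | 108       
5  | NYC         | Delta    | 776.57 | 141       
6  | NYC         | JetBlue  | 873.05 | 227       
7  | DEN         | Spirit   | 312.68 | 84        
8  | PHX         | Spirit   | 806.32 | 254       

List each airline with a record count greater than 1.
SELECT airline, COUNT(*) as cnt
FROM flights
GROUP BY airline
HAVING COUNT(*) > 1

Result:
  Delta: 2
  SkyAir: 2
  Spirit: 2

Note: HAVING filters groups after aggregation, WHERE filters rows before.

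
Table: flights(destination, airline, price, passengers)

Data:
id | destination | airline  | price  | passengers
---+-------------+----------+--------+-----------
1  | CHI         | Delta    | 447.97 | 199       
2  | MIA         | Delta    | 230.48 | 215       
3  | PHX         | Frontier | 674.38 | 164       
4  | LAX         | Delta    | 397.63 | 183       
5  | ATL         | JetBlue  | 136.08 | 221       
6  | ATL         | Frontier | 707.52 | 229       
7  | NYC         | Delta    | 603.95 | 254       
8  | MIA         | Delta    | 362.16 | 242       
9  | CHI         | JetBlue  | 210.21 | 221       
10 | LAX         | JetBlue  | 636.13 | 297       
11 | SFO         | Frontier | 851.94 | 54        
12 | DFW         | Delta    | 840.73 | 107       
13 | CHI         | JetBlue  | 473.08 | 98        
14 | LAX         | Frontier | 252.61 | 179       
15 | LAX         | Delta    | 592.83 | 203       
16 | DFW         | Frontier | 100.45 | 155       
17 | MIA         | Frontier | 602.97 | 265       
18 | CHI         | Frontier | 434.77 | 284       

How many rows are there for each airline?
SELECT airline, COUNT(*) as count
FROM flights
GROUP BY airline

Result:
  Delta: 7
  Frontier: 7
  JetBlue: 4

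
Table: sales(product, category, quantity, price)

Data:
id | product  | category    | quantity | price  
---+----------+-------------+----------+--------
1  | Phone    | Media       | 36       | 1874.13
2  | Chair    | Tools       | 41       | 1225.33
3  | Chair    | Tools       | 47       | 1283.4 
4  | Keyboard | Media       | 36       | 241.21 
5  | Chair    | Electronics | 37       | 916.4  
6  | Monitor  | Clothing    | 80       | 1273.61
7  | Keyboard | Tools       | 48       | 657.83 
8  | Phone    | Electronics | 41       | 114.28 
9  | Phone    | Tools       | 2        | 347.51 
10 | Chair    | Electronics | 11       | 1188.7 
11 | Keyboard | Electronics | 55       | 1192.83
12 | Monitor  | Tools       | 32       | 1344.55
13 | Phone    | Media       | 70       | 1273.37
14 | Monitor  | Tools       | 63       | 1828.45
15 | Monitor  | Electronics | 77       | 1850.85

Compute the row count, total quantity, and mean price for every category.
SELECT category,
       COUNT(*) as cnt,
       SUM(quantity) as total_quantity,
       AVG(price) as avg_price
FROM sales
GROUP BY category

Result:
  Clothing: 1 records, 80 total quantity, 1273.61 avg price
  Electronics: 5 records, 221 total quantity, 1052.61 avg price
  Media: 3 records, 142 total quantity, 1129.57 avg price
  Tools: 6 records, 233 total quantity, 1114.51 avg price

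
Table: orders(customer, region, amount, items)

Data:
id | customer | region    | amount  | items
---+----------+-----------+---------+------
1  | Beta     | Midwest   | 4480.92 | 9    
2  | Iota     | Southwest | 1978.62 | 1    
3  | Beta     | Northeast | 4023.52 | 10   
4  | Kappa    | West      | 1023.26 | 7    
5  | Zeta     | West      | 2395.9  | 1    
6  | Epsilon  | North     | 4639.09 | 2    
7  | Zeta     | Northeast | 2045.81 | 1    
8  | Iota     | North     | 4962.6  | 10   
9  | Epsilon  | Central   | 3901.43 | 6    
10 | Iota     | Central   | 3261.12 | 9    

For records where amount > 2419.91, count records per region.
SELECT region, COUNT(*)
FROM orders
WHERE amount > 2419.91
GROUP BY region

Note: WHERE filters rows before grouping.

Result:
  Central: 2
  Midwest: 1
  North: 2
  Northeast: 1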